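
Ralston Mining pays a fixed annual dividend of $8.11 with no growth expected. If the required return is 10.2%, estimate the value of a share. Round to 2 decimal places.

Zero-growth DDM (perpetuity): P₀ = D/r = 8.11 / 0.102 = 79.5098

$79.51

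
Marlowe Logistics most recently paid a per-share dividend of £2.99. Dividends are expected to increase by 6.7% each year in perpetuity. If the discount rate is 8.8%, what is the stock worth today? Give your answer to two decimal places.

£151.92

Gordon growth model: P₀ = D₁/(r − g). D₁ = 2.99 × (1 + 0.067) = 3.1903.
P₀ = 3.1903 / (0.088 − 0.067) = 3.1903 / 0.021 = 151.9205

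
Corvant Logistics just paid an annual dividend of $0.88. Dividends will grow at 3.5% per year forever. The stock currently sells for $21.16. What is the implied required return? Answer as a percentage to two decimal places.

7.80%

Rearranging the constant-growth DDM: r = D₁/P₀ + g.
D₁ = 0.88 × (1 + 0.035) = 0.9108.
r = 0.9108 / 21.16 + 0.035 = 0.04304 + 0.035 = 0.07804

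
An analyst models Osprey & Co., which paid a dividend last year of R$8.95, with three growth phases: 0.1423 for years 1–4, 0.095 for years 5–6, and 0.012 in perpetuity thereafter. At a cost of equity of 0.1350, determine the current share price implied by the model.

R$124.10

Three-stage DDM. Project D₁…D_6; terminal Gordon value at t=6 with g = 0.012; discount at r = 0.135.
D_1 = 10.2236
D_2 = 11.6784
D_3 = 13.3402
D_4 = 15.2386
D_5 = 16.6862
D_6 = 18.2714
TV_6 = 18.4907/(0.135−0.012) = 150.3306
P₀ = Σ Dₜ/(1+r)ᵗ + TV_6/(1+r)^6 = 124.1038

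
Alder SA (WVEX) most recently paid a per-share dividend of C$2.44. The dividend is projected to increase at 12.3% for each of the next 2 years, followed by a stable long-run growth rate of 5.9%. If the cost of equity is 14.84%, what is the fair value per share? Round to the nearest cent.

C$32.36

Two-stage DDM. Project D₁…D_2 at 0.123, terminal growth 0.059, discount at r = 0.1484.
D_1 = 2.7401
D_2 = 3.0772
Terminal value at t=2: TV = D_3/(r−g) = 3.2587/(0.1484−0.059) = 36.4509
P₀ = 2.7401/(1+0.1484)^1 + 3.0772/(1+0.1484)^2 + 36.4509/(1+0.1484)^2 = 32.3582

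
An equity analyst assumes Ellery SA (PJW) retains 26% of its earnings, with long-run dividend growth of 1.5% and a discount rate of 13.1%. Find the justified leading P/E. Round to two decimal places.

6.38

Payout ratio b = 1 − 0.26 = 0.74.
Justified leading P/E = b/(r−g) = 0.74/(0.131−0.015) = 6.3793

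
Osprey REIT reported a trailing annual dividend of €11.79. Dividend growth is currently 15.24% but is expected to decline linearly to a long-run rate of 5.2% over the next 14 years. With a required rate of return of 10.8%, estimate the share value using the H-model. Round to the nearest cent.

H-model: P₀ = D₀[(1+g_L) + H(g_S−g_L)]/(r−g_L), with H = 14/2 = 7.
P₀ = 11.79 × [(1+0.052) + 7×(0.1524−0.052)] / (0.108−0.052)
   = 11.79 × 1.7548 / 0.056 = 369.4481

€369.45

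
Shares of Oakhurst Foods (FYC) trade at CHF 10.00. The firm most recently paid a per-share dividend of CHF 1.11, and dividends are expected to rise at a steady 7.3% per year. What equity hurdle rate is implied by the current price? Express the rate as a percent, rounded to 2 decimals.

19.21%

Rearranging the constant-growth DDM: r = D₁/P₀ + g.
D₁ = 1.11 × (1 + 0.073) = 1.1910.
r = 1.1910 / 10.00 + 0.073 = 0.11910 + 0.073 = 0.19210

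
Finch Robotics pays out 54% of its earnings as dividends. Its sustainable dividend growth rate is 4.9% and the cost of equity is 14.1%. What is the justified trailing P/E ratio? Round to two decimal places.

Justified trailing P/E = b(1+g)/(r−g) = 0.54×(1+0.049)/(0.141−0.049) = 6.1572

6.16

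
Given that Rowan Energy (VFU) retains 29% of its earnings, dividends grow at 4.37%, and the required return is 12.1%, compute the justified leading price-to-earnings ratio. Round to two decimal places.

Payout ratio b = 1 − 0.29 = 0.71.
Justified leading P/E = b/(r−g) = 0.71/(0.121−0.0437) = 9.1850

9.18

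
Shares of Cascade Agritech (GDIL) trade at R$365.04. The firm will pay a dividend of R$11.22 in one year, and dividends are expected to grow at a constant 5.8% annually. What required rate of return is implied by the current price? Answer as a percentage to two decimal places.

Rearranging the constant-growth DDM: r = D₁/P₀ + g.
r = 11.2200 / 365.04 + 0.058 = 0.03074 + 0.058 = 0.08874

8.87%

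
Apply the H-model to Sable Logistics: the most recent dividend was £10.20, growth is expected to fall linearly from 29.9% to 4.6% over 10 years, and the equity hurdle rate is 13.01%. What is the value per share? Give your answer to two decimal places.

H-model: P₀ = D₀[(1+g_L) + H(g_S−g_L)]/(r−g_L), with H = 10/2 = 5.
P₀ = 10.20 × [(1+0.046) + 5×(0.299−0.046)] / (0.1301−0.046)
   = 10.20 × 2.3110 / 0.0841 = 280.2878

£280.29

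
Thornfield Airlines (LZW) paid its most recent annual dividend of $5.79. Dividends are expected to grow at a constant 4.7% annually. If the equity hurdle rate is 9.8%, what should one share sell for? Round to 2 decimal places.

Gordon growth model: P₀ = D₁/(r − g). D₁ = 5.79 × (1 + 0.047) = 6.0621.
P₀ = 6.0621 / (0.098 − 0.047) = 6.0621 / 0.051 = 118.8653

$118.87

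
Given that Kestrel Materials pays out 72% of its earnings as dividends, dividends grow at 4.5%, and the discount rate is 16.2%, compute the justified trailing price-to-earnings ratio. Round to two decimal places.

Justified trailing P/E = b(1+g)/(r−g) = 0.72×(1+0.045)/(0.162−0.045) = 6.4308

6.43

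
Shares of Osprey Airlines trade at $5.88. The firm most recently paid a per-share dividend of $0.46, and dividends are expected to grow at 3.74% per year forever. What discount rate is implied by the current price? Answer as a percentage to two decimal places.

11.86%

Rearranging the constant-growth DDM: r = D₁/P₀ + g.
D₁ = 0.46 × (1 + 0.0374) = 0.4772.
r = 0.4772 / 5.88 + 0.0374 = 0.08116 + 0.0374 = 0.11856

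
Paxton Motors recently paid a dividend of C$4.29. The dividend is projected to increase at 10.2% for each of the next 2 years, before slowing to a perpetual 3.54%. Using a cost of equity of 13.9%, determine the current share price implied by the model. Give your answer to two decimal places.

C$48.30

Two-stage DDM. Project D₁…D_2 at 0.102, terminal growth 0.0354, discount at r = 0.139.
D_1 = 4.7276
D_2 = 5.2098
Terminal value at t=2: TV = D_3/(r−g) = 5.3942/(0.139−0.0354) = 52.0678
P₀ = 4.7276/(1+0.139)^1 + 5.2098/(1+0.139)^2 + 52.0678/(1+0.139)^2 = 48.3013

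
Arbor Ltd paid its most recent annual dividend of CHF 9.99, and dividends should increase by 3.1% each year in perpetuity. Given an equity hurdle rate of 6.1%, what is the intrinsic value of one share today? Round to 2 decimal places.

CHF 343.32

Gordon growth model: P₀ = D₁/(r − g). D₁ = 9.99 × (1 + 0.031) = 10.2997.
P₀ = 10.2997 / (0.061 − 0.031) = 10.2997 / 0.03 = 343.3230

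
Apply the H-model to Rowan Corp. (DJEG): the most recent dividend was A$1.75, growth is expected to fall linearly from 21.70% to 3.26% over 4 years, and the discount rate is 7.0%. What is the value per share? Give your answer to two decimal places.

H-model: P₀ = D₀[(1+g_L) + H(g_S−g_L)]/(r−g_L), with H = 4/2 = 2.
P₀ = 1.75 × [(1+0.0326) + 2×(0.217−0.0326)] / (0.07−0.0326)
   = 1.75 × 1.4014 / 0.0374 = 65.5735

A$65.57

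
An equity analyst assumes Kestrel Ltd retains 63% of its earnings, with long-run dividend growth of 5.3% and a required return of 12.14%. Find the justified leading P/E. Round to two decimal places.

5.41

Payout ratio b = 1 − 0.63 = 0.37.
Justified leading P/E = b/(r−g) = 0.37/(0.1214−0.053) = 5.4094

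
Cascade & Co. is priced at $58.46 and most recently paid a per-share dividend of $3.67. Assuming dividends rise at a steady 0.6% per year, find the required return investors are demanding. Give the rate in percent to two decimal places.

Rearranging the constant-growth DDM: r = D₁/P₀ + g.
D₁ = 3.67 × (1 + 0.006) = 3.6920.
r = 3.6920 / 58.46 + 0.006 = 0.06315 + 0.006 = 0.06915

6.92%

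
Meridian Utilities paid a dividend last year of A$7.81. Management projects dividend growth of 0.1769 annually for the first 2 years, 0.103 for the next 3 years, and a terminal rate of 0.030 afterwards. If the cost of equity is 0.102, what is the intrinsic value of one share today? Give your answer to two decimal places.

A$171.80

Three-stage DDM. Project D₁…D_5; terminal Gordon value at t=5 with g = 0.03; discount at r = 0.102.
D_1 = 9.1916
D_2 = 10.8176
D_3 = 11.9318
D_4 = 13.1608
D_5 = 14.5163
TV_5 = 14.9518/(0.102−0.03) = 207.6641
P₀ = Σ Dₜ/(1+r)ᵗ + TV_5/(1+r)^5 = 171.7975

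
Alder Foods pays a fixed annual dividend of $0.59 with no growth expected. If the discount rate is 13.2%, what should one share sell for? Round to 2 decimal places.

Zero-growth DDM (perpetuity): P₀ = D/r = 0.59 / 0.132 = 4.4697

$4.47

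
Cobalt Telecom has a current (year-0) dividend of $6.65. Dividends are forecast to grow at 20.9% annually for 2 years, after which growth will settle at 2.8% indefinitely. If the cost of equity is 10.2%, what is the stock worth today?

$126.49

Two-stage DDM. Project D₁…D_2 at 0.209, terminal growth 0.028, discount at r = 0.102.
D_1 = 8.0399
D_2 = 9.7202
Terminal value at t=2: TV = D_3/(r−g) = 9.9923/(0.102−0.028) = 135.0317
P₀ = 8.0399/(1+0.102)^1 + 9.7202/(1+0.102)^2 + 135.0317/(1+0.102)^2 = 126.4915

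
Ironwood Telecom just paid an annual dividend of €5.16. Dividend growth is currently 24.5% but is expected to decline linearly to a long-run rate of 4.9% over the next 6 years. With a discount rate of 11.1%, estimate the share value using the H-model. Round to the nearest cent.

€136.24

H-model: P₀ = D₀[(1+g_L) + H(g_S−g_L)]/(r−g_L), with H = 6/2 = 3.
P₀ = 5.16 × [(1+0.049) + 3×(0.245−0.049)] / (0.111−0.049)
   = 5.16 × 1.6370 / 0.062 = 136.2406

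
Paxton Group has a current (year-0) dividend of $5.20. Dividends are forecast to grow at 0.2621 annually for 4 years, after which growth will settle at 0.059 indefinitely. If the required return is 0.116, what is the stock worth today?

Two-stage DDM. Project D₁…D_4 at 0.2621, terminal growth 0.059, discount at r = 0.116.
D_1 = 6.5629
D_2 = 8.2831
D_3 = 10.4541
D_4 = 13.1941
Terminal value at t=4: TV = D_5/(r−g) = 13.9725/(0.116−0.059) = 245.1317
P₀ = 6.5629/(1+0.116)^1 + 8.2831/(1+0.116)^2 + 10.4541/(1+0.116)^3 + 13.1941/(1+0.116)^4 + 245.1317/(1+0.116)^4 = 186.5898

$186.59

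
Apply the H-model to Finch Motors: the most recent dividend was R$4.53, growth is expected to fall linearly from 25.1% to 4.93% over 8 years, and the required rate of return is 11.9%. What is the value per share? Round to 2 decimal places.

R$120.63

H-model: P₀ = D₀[(1+g_L) + H(g_S−g_L)]/(r−g_L), with H = 8/2 = 4.
P₀ = 4.53 × [(1+0.0493) + 4×(0.251−0.0493)] / (0.119−0.0493)
   = 4.53 × 1.8561 / 0.0697 = 120.6332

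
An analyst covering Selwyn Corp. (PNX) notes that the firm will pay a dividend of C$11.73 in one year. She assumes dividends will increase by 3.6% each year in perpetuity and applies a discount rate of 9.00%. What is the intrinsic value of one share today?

C$217.22

Gordon growth model: P₀ = D₁/(r − g), with D₁ = 11.73 given directly.
P₀ = 11.7300 / (0.09 − 0.036) = 11.7300 / 0.054 = 217.2222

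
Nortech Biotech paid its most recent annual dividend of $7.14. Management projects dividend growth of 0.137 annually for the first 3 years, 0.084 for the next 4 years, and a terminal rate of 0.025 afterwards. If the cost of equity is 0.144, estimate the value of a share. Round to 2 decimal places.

Three-stage DDM. Project D₁…D_7; terminal Gordon value at t=7 with g = 0.025; discount at r = 0.144.
D_1 = 8.1182
D_2 = 9.2304
D_3 = 10.4949
D_4 = 11.3765
D_5 = 12.3321
D_6 = 13.3680
D_7 = 14.4909
TV_7 = 14.8532/(0.144−0.025) = 124.8170
P₀ = Σ Dₜ/(1+r)ᵗ + TV_7/(1+r)^7 = 94.3826

$94.38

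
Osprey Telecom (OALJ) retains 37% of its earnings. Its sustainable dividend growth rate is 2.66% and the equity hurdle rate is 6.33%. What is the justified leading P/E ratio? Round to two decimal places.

Payout ratio b = 1 − 0.37 = 0.63.
Justified leading P/E = b/(r−g) = 0.63/(0.0633−0.0266) = 17.1662

17.17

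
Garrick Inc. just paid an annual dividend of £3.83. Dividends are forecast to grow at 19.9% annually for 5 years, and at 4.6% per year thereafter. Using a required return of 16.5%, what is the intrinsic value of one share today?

Two-stage DDM. Project D₁…D_5 at 0.199, terminal growth 0.046, discount at r = 0.165.
D_1 = 4.5922
D_2 = 5.5060
D_3 = 6.6017
D_4 = 7.9154
D_5 = 9.4906
Terminal value at t=5: TV = D_6/(r−g) = 9.9272/(0.165−0.046) = 83.4218
P₀ = 4.5922/(1+0.165)^1 + 5.5060/(1+0.165)^2 + 6.6017/(1+0.165)^3 + 7.9154/(1+0.165)^4 + 9.4906/(1+0.165)^5 + 83.4218/(1+0.165)^5 = 59.7665

£59.77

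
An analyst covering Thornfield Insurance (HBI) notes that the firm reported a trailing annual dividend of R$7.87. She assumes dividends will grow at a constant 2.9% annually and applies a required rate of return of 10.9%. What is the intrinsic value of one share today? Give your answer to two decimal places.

R$101.23

Gordon growth model: P₀ = D₁/(r − g). D₁ = 7.87 × (1 + 0.029) = 8.0982.
P₀ = 8.0982 / (0.109 − 0.029) = 8.0982 / 0.08 = 101.2279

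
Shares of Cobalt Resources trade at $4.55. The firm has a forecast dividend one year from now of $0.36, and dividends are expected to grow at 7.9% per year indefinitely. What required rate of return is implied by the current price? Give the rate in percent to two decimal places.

15.81%

Rearranging the constant-growth DDM: r = D₁/P₀ + g.
r = 0.3600 / 4.55 + 0.079 = 0.07912 + 0.079 = 0.15812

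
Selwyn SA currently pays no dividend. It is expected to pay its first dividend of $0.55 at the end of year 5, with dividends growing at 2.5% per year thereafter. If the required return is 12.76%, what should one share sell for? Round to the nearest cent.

$3.32

Deferred-dividend DDM. At t=4 the remaining stream is a growing perpetuity with first payment D_5 = 0.55.
V_4 = D_5/(r−g) = 0.55/(0.1276−0.025) = 5.3606
P₀ = V_4/(1+r)^4 = 5.3606/(1+0.1276)^4 = 3.3159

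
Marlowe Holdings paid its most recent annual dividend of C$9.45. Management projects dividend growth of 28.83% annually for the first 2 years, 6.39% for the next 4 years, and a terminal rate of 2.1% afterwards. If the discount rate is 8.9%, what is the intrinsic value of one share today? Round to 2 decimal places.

Three-stage DDM. Project D₁…D_6; terminal Gordon value at t=6 with g = 0.021; discount at r = 0.089.
D_1 = 12.1744
D_2 = 15.6843
D_3 = 16.6866
D_4 = 17.7528
D_5 = 18.8872
D_6 = 20.0941
TV_6 = 20.5161/(0.089−0.021) = 301.7073
P₀ = Σ Dₜ/(1+r)ᵗ + TV_6/(1+r)^6 = 255.2195

C$255.22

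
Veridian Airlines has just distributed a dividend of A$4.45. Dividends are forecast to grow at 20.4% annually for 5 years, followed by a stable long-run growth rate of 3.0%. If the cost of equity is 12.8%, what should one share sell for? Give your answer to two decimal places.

A$91.97

Two-stage DDM. Project D₁…D_5 at 0.204, terminal growth 0.03, discount at r = 0.128.
D_1 = 5.3578
D_2 = 6.4508
D_3 = 7.7668
D_4 = 9.3512
D_5 = 11.2588
Terminal value at t=5: TV = D_6/(r−g) = 11.5966/(0.128−0.03) = 118.3324
P₀ = 5.3578/(1+0.128)^1 + 6.4508/(1+0.128)^2 + 7.7668/(1+0.128)^3 + 9.3512/(1+0.128)^4 + 11.2588/(1+0.128)^5 + 118.3324/(1+0.128)^5 = 91.9698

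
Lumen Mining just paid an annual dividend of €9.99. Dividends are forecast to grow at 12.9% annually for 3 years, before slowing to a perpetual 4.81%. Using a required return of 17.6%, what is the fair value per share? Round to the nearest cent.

Two-stage DDM. Project D₁…D_3 at 0.129, terminal growth 0.0481, discount at r = 0.176.
D_1 = 11.2787
D_2 = 12.7337
D_3 = 14.3763
Terminal value at t=3: TV = D_4/(r−g) = 15.0678/(0.176−0.0481) = 117.8093
P₀ = 11.2787/(1+0.176)^1 + 12.7337/(1+0.176)^2 + 14.3763/(1+0.176)^3 + 117.8093/(1+0.176)^3 = 100.0741

€100.07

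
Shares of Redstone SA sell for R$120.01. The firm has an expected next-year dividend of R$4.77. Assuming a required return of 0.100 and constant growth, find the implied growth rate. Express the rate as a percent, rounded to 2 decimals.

From P₀ = D₁/(r − g), the implied growth is g = r − D₁/P₀.
g = 0.1 − 4.77/120.01 = 0.1 − 0.03975 = 0.06025

6.03%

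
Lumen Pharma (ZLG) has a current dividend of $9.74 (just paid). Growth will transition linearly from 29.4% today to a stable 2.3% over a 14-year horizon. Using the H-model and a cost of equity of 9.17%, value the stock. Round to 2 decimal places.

H-model: P₀ = D₀[(1+g_L) + H(g_S−g_L)]/(r−g_L), with H = 14/2 = 7.
P₀ = 9.74 × [(1+0.023) + 7×(0.294−0.023)] / (0.0917−0.023)
   = 9.74 × 2.9200 / 0.0687 = 413.9854

$413.99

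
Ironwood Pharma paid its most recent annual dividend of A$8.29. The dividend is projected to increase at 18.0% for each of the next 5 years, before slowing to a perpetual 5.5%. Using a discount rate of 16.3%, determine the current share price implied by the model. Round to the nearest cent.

Two-stage DDM. Project D₁…D_5 at 0.18, terminal growth 0.055, discount at r = 0.163.
D_1 = 9.7822
D_2 = 11.5430
D_3 = 13.6207
D_4 = 16.0725
D_5 = 18.9655
Terminal value at t=5: TV = D_6/(r−g) = 20.0086/(0.163−0.055) = 185.2650
P₀ = 9.7822/(1+0.163)^1 + 11.5430/(1+0.163)^2 + 13.6207/(1+0.163)^3 + 16.0725/(1+0.163)^4 + 18.9655/(1+0.163)^5 + 185.2650/(1+0.163)^5 = 130.3787

A$130.38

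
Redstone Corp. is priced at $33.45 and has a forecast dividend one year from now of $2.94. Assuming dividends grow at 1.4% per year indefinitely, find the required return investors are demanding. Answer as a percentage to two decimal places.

Rearranging the constant-growth DDM: r = D₁/P₀ + g.
r = 2.9400 / 33.45 + 0.014 = 0.08789 + 0.014 = 0.10189

10.19%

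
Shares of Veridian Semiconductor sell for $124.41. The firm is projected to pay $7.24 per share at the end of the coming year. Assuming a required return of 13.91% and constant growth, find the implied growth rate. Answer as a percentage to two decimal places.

From P₀ = D₁/(r − g), the implied growth is g = r − D₁/P₀.
g = 0.1391 − 7.24/124.41 = 0.1391 − 0.05819 = 0.08091

8.09%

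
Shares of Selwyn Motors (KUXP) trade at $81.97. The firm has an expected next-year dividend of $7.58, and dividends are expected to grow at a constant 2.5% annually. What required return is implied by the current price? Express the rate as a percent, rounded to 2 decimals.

Rearranging the constant-growth DDM: r = D₁/P₀ + g.
r = 7.5800 / 81.97 + 0.025 = 0.09247 + 0.025 = 0.11747

11.75%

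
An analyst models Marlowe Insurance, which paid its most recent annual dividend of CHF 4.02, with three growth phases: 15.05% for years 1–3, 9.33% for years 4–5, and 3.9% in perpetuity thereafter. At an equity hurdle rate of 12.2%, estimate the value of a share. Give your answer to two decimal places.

Three-stage DDM. Project D₁…D_5; terminal Gordon value at t=5 with g = 0.039; discount at r = 0.122.
D_1 = 4.6250
D_2 = 5.3211
D_3 = 6.1219
D_4 = 6.6931
D_5 = 7.3175
TV_5 = 7.6029/(0.122−0.039) = 91.6014
P₀ = Σ Dₜ/(1+r)ᵗ + TV_5/(1+r)^5 = 72.5372

CHF 72.54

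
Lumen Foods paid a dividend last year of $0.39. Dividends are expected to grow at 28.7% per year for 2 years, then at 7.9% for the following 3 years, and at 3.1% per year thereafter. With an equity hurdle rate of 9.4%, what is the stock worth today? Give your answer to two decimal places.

$11.05

Three-stage DDM. Project D₁…D_5; terminal Gordon value at t=5 with g = 0.031; discount at r = 0.094.
D_1 = 0.5019
D_2 = 0.6460
D_3 = 0.6970
D_4 = 0.7521
D_5 = 0.8115
TV_5 = 0.8367/(0.094−0.031) = 13.2802
P₀ = Σ Dₜ/(1+r)ᵗ + TV_5/(1+r)^5 = 11.0483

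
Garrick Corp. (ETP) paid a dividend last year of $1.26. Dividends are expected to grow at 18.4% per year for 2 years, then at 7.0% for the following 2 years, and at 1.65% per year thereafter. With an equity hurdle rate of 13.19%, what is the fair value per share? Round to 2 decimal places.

Three-stage DDM. Project D₁…D_4; terminal Gordon value at t=4 with g = 0.0165; discount at r = 0.1319.
D_1 = 1.4918
D_2 = 1.7663
D_3 = 1.8900
D_4 = 2.0223
TV_4 = 2.0556/(0.1319−0.0165) = 17.8132
P₀ = Σ Dₜ/(1+r)ᵗ + TV_4/(1+r)^4 = 16.0839

$16.08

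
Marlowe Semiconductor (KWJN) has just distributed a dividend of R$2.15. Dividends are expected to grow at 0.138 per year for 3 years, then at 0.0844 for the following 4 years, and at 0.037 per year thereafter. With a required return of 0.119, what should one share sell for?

Three-stage DDM. Project D₁…D_7; terminal Gordon value at t=7 with g = 0.037; discount at r = 0.119.
D_1 = 2.4467
D_2 = 2.7843
D_3 = 3.1686
D_4 = 3.4360
D_5 = 3.7260
D_6 = 4.0405
D_7 = 4.3815
TV_7 = 4.5436/(0.119−0.037) = 55.4100
P₀ = Σ Dₜ/(1+r)ᵗ + TV_7/(1+r)^7 = 40.2610

R$40.26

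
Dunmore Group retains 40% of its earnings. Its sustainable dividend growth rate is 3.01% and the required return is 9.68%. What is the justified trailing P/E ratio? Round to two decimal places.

9.27

Payout ratio b = 1 − 0.40 = 0.60.
Justified trailing P/E = b(1+g)/(r−g) = 0.60×(1+0.0301)/(0.0968−0.0301) = 9.2663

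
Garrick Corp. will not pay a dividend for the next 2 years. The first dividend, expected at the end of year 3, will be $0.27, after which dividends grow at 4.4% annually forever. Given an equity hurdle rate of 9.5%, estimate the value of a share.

$4.42

Deferred-dividend DDM. At t=2 the remaining stream is a growing perpetuity with first payment D_3 = 0.27.
V_2 = D_3/(r−g) = 0.27/(0.095−0.044) = 5.2941
P₀ = V_2/(1+r)^2 = 5.2941/(1+0.095)^2 = 4.4154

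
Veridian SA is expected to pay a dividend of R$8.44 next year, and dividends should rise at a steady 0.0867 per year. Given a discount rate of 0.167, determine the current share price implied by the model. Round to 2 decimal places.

R$105.11

Gordon growth model: P₀ = D₁/(r − g), with D₁ = 8.44 given directly.
P₀ = 8.4400 / (0.167 − 0.0867) = 8.4400 / 0.0803 = 105.1059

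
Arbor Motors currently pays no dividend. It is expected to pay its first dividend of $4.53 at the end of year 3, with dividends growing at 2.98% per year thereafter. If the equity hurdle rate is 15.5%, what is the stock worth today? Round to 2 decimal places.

$27.12

Deferred-dividend DDM. At t=2 the remaining stream is a growing perpetuity with first payment D_3 = 4.53.
V_2 = D_3/(r−g) = 4.53/(0.155−0.0298) = 36.1821
P₀ = V_2/(1+r)^2 = 36.1821/(1+0.155)^2 = 27.1225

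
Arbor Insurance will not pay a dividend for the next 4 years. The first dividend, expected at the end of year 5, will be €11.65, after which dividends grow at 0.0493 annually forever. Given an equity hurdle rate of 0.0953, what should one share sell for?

€175.97

Deferred-dividend DDM. At t=4 the remaining stream is a growing perpetuity with first payment D_5 = 11.65.
V_4 = D_5/(r−g) = 11.65/(0.0953−0.0493) = 253.2609
P₀ = V_4/(1+r)^4 = 253.2609/(1+0.0953)^4 = 175.9688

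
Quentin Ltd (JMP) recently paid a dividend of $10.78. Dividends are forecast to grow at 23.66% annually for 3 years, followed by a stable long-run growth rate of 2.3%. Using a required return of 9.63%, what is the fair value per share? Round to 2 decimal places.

$257.26

Two-stage DDM. Project D₁…D_3 at 0.2366, terminal growth 0.023, discount at r = 0.0963.
D_1 = 13.3305
D_2 = 16.4846
D_3 = 20.3848
Terminal value at t=3: TV = D_4/(r−g) = 20.8537/(0.0963−0.023) = 284.4973
P₀ = 13.3305/(1+0.0963)^1 + 16.4846/(1+0.0963)^2 + 20.3848/(1+0.0963)^3 + 284.4973/(1+0.0963)^3 = 257.2648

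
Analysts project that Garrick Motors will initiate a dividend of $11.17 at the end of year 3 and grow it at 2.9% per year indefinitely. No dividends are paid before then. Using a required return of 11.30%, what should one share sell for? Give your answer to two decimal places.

Deferred-dividend DDM. At t=2 the remaining stream is a growing perpetuity with first payment D_3 = 11.17.
V_2 = D_3/(r−g) = 11.17/(0.113−0.029) = 132.9762
P₀ = V_2/(1+r)^2 = 132.9762/(1+0.113)^2 = 107.3454

$107.35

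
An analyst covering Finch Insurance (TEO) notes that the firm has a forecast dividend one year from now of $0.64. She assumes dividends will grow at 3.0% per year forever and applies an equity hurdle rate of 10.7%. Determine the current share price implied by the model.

$8.31

Gordon growth model: P₀ = D₁/(r − g), with D₁ = 0.64 given directly.
P₀ = 0.6400 / (0.107 − 0.03) = 0.6400 / 0.077 = 8.3117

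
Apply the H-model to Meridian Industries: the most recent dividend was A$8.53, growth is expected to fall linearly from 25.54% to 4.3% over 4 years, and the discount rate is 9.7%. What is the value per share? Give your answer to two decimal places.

H-model: P₀ = D₀[(1+g_L) + H(g_S−g_L)]/(r−g_L), with H = 4/2 = 2.
P₀ = 8.53 × [(1+0.043) + 2×(0.2554−0.043)] / (0.097−0.043)
   = 8.53 × 1.4678 / 0.054 = 231.8580

A$231.86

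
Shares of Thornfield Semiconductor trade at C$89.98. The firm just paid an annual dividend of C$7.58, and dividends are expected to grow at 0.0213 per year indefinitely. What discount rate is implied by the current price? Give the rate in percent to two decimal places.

10.73%

Rearranging the constant-growth DDM: r = D₁/P₀ + g.
D₁ = 7.58 × (1 + 0.0213) = 7.7415.
r = 7.7415 / 89.98 + 0.0213 = 0.08604 + 0.0213 = 0.10734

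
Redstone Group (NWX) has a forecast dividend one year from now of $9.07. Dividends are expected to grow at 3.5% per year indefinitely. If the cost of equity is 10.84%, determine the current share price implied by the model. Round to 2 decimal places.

Gordon growth model: P₀ = D₁/(r − g), with D₁ = 9.07 given directly.
P₀ = 9.0700 / (0.1084 − 0.035) = 9.0700 / 0.0734 = 123.5695

$123.57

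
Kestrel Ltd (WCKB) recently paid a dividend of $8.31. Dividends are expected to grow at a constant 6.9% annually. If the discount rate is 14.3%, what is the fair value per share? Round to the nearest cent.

Gordon growth model: P₀ = D₁/(r − g). D₁ = 8.31 × (1 + 0.069) = 8.8834.
P₀ = 8.8834 / (0.143 − 0.069) = 8.8834 / 0.074 = 120.0458

$120.05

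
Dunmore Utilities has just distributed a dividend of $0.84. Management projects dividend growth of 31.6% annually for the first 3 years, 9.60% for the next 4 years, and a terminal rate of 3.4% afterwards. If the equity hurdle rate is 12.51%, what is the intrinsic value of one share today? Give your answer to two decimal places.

$22.25

Three-stage DDM. Project D₁…D_7; terminal Gordon value at t=7 with g = 0.034; discount at r = 0.1251.
D_1 = 1.1054
D_2 = 1.4548
D_3 = 1.9145
D_4 = 2.0983
D_5 = 2.2997
D_6 = 2.5205
D_7 = 2.7624
TV_7 = 2.8563/(0.1251−0.034) = 31.3539
P₀ = Σ Dₜ/(1+r)ᵗ + TV_7/(1+r)^7 = 22.2531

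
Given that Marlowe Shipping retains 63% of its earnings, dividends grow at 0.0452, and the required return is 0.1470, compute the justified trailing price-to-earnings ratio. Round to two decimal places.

Payout ratio b = 1 − 0.63 = 0.37.
Justified trailing P/E = b(1+g)/(r−g) = 0.37×(1+0.0452)/(0.147−0.0452) = 3.7989

3.80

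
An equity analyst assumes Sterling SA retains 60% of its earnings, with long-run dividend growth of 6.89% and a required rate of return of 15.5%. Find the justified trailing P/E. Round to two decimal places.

Payout ratio b = 1 − 0.60 = 0.40.
Justified trailing P/E = b(1+g)/(r−g) = 0.40×(1+0.0689)/(0.155−0.0689) = 4.9659

4.97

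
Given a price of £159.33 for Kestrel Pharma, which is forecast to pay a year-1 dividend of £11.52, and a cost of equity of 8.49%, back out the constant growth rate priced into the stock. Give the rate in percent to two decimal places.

From P₀ = D₁/(r − g), the implied growth is g = r − D₁/P₀.
g = 0.0849 − 11.52/159.33 = 0.0849 − 0.07230 = 0.01260

1.26%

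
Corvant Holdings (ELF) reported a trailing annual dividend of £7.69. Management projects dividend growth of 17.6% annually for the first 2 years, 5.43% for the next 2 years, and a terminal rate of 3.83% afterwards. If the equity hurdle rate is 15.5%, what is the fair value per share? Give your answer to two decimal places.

Three-stage DDM. Project D₁…D_4; terminal Gordon value at t=4 with g = 0.0383; discount at r = 0.155.
D_1 = 9.0434
D_2 = 10.6351
D_3 = 11.2126
D_4 = 11.8214
TV_4 = 12.2742/(0.155−0.0383) = 105.1771
P₀ = Σ Dₜ/(1+r)ᵗ + TV_4/(1+r)^4 = 88.8226

£88.82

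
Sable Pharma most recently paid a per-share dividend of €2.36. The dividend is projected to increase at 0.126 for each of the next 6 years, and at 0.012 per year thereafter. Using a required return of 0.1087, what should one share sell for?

Two-stage DDM. Project D₁…D_6 at 0.126, terminal growth 0.012, discount at r = 0.1087.
D_1 = 2.6574
D_2 = 2.9922
D_3 = 3.3692
D_4 = 3.7937
D_5 = 4.2717
D_6 = 4.8100
Terminal value at t=6: TV = D_7/(r−g) = 4.8677/(0.1087−0.012) = 50.3380
P₀ = 2.6574/(1+0.1087)^1 + 2.9922/(1+0.1087)^2 + 3.3692/(1+0.1087)^3 + 3.7937/(1+0.1087)^4 + 4.2717/(1+0.1087)^5 + 4.8100/(1+0.1087)^6 + 50.3380/(1+0.1087)^6 = 42.0564

€42.06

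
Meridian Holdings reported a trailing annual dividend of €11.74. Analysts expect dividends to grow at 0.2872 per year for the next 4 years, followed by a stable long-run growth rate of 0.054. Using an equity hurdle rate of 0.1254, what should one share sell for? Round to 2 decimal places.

€363.04

Two-stage DDM. Project D₁…D_4 at 0.2872, terminal growth 0.054, discount at r = 0.1254.
D_1 = 15.1117
D_2 = 19.4518
D_3 = 25.0384
D_4 = 32.2294
Terminal value at t=4: TV = D_5/(r−g) = 33.9698/(0.1254−0.054) = 475.7673
P₀ = 15.1117/(1+0.1254)^1 + 19.4518/(1+0.1254)^2 + 25.0384/(1+0.1254)^3 + 32.2294/(1+0.1254)^4 + 475.7673/(1+0.1254)^4 = 363.0420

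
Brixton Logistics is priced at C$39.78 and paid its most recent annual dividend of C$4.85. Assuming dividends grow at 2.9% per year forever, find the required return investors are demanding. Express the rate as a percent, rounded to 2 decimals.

Rearranging the constant-growth DDM: r = D₁/P₀ + g.
D₁ = 4.85 × (1 + 0.029) = 4.9906.
r = 4.9906 / 39.78 + 0.029 = 0.12546 + 0.029 = 0.15446

15.45%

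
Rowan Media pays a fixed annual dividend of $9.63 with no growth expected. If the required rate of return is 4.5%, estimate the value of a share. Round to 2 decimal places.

Zero-growth DDM (perpetuity): P₀ = D/r = 9.63 / 0.045 = 214.0000

$214.00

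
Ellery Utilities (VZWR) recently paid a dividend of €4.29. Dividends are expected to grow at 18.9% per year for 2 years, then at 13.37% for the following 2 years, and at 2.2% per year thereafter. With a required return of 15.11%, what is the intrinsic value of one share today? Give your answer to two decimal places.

Three-stage DDM. Project D₁…D_4; terminal Gordon value at t=4 with g = 0.022; discount at r = 0.1511.
D_1 = 5.1008
D_2 = 6.0649
D_3 = 6.8757
D_4 = 7.7950
TV_4 = 7.9665/(0.1511−0.022) = 61.7081
P₀ = Σ Dₜ/(1+r)ᵗ + TV_4/(1+r)^4 = 53.1033

€53.10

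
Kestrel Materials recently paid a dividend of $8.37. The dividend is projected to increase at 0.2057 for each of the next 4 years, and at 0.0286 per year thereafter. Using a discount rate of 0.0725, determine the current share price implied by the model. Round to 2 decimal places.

Two-stage DDM. Project D₁…D_4 at 0.2057, terminal growth 0.0286, discount at r = 0.0725.
D_1 = 10.0917
D_2 = 12.1676
D_3 = 14.6704
D_4 = 17.6882
Terminal value at t=4: TV = D_5/(r−g) = 18.1940/(0.0725−0.0286) = 414.4427
P₀ = 10.0917/(1+0.0725)^1 + 12.1676/(1+0.0725)^2 + 14.6704/(1+0.0725)^3 + 17.6882/(1+0.0725)^4 + 414.4427/(1+0.0725)^4 = 358.4870

$358.49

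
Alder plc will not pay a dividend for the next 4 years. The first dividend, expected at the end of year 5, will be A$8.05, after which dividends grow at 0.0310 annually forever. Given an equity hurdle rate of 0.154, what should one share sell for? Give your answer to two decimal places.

Deferred-dividend DDM. At t=4 the remaining stream is a growing perpetuity with first payment D_5 = 8.05.
V_4 = D_5/(r−g) = 8.05/(0.154−0.031) = 65.4472
P₀ = V_4/(1+r)^4 = 65.4472/(1+0.154)^4 = 36.9035

A$36.90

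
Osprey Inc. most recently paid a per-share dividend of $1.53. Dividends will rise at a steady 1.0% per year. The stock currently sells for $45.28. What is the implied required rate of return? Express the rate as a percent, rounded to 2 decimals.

4.41%

Rearranging the constant-growth DDM: r = D₁/P₀ + g.
D₁ = 1.53 × (1 + 0.01) = 1.5453.
r = 1.5453 / 45.28 + 0.01 = 0.03413 + 0.01 = 0.04413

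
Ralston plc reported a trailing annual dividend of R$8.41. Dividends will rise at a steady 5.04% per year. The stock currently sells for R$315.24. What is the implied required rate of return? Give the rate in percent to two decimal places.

7.84%

Rearranging the constant-growth DDM: r = D₁/P₀ + g.
D₁ = 8.41 × (1 + 0.0504) = 8.8339.
r = 8.8339 / 315.24 + 0.0504 = 0.02802 + 0.0504 = 0.07842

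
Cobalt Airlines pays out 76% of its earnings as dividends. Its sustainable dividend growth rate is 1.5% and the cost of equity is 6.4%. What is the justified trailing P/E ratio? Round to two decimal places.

15.74

Justified trailing P/E = b(1+g)/(r−g) = 0.76×(1+0.015)/(0.064−0.015) = 15.7429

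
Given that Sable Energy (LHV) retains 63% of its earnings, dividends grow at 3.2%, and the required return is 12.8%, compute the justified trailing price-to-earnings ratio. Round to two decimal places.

3.98

Payout ratio b = 1 − 0.63 = 0.37.
Justified trailing P/E = b(1+g)/(r−g) = 0.37×(1+0.032)/(0.128−0.032) = 3.9775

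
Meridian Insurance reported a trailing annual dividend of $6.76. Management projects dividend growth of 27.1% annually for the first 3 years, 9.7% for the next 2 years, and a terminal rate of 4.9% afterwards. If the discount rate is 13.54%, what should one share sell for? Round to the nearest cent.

$151.01

Three-stage DDM. Project D₁…D_5; terminal Gordon value at t=5 with g = 0.049; discount at r = 0.1354.
D_1 = 8.5920
D_2 = 10.9204
D_3 = 13.8798
D_4 = 15.2261
D_5 = 16.7031
TV_5 = 17.5215/(0.1354−0.049) = 202.7955
P₀ = Σ Dₜ/(1+r)ᵗ + TV_5/(1+r)^5 = 151.0121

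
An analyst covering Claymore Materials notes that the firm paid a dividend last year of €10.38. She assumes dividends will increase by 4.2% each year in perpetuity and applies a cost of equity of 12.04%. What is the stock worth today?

Gordon growth model: P₀ = D₁/(r − g). D₁ = 10.38 × (1 + 0.042) = 10.8160.
P₀ = 10.8160 / (0.1204 − 0.042) = 10.8160 / 0.0784 = 137.9587

€137.96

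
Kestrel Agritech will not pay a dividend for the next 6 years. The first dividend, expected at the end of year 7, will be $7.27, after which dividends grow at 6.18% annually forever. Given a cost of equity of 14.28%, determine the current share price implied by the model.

Deferred-dividend DDM. At t=6 the remaining stream is a growing perpetuity with first payment D_7 = 7.27.
V_6 = D_7/(r−g) = 7.27/(0.1428−0.0618) = 89.7531
P₀ = V_6/(1+r)^6 = 89.7531/(1+0.1428)^6 = 40.2929

$40.29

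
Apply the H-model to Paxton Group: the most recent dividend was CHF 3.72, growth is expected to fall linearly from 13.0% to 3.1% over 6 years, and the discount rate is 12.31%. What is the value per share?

H-model: P₀ = D₀[(1+g_L) + H(g_S−g_L)]/(r−g_L), with H = 6/2 = 3.
P₀ = 3.72 × [(1+0.031) + 3×(0.13−0.031)] / (0.1231−0.031)
   = 3.72 × 1.3280 / 0.0921 = 53.6391

CHF 53.64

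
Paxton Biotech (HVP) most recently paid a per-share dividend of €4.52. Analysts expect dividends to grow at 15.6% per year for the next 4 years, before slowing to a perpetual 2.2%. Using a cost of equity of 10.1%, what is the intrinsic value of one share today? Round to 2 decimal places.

Two-stage DDM. Project D₁…D_4 at 0.156, terminal growth 0.022, discount at r = 0.101.
D_1 = 5.2251
D_2 = 6.0402
D_3 = 6.9825
D_4 = 8.0718
Terminal value at t=4: TV = D_5/(r−g) = 8.2494/(0.101−0.022) = 104.4224
P₀ = 5.2251/(1+0.101)^1 + 6.0402/(1+0.101)^2 + 6.9825/(1+0.101)^3 + 8.0718/(1+0.101)^4 + 104.4224/(1+0.101)^4 = 91.5167

€91.52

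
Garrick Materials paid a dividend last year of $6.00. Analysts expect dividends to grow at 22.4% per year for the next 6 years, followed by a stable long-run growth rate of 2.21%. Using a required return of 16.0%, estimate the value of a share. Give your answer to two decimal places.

Two-stage DDM. Project D₁…D_6 at 0.224, terminal growth 0.0221, discount at r = 0.16.
D_1 = 7.3440
D_2 = 8.9891
D_3 = 11.0026
D_4 = 13.4672
D_5 = 16.4838
D_6 = 20.1762
Terminal value at t=6: TV = D_7/(r−g) = 20.6221/(0.16−0.0221) = 149.5440
P₀ = 7.3440/(1+0.16)^1 + 8.9891/(1+0.16)^2 + 11.0026/(1+0.16)^3 + 13.4672/(1+0.16)^4 + 16.4838/(1+0.16)^5 + 20.1762/(1+0.16)^6 + 149.5440/(1+0.16)^6 = 105.0066

$105.01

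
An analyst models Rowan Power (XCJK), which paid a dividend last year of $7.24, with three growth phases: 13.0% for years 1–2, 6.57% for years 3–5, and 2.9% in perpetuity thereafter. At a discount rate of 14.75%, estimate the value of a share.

Three-stage DDM. Project D₁…D_5; terminal Gordon value at t=5 with g = 0.029; discount at r = 0.1475.
D_1 = 8.1812
D_2 = 9.2448
D_3 = 9.8521
D_4 = 10.4994
D_5 = 11.1892
TV_5 = 11.5137/(0.1475−0.029) = 97.1622
P₀ = Σ Dₜ/(1+r)ᵗ + TV_5/(1+r)^5 = 81.1856

$81.19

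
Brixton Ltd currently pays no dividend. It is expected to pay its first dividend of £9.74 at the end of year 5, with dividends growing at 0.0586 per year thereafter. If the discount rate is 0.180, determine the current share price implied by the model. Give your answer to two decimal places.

£41.38

Deferred-dividend DDM. At t=4 the remaining stream is a growing perpetuity with first payment D_5 = 9.74.
V_4 = D_5/(r−g) = 9.74/(0.18−0.0586) = 80.2306
P₀ = V_4/(1+r)^4 = 80.2306/(1+0.18)^4 = 41.3821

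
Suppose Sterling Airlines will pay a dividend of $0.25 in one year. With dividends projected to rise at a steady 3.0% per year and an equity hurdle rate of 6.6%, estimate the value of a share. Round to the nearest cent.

Gordon growth model: P₀ = D₁/(r − g), with D₁ = 0.25 given directly.
P₀ = 0.2500 / (0.066 − 0.03) = 0.2500 / 0.036 = 6.9444

$6.94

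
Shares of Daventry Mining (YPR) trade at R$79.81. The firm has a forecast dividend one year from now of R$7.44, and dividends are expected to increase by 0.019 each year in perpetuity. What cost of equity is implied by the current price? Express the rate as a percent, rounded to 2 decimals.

11.22%

Rearranging the constant-growth DDM: r = D₁/P₀ + g.
r = 7.4400 / 79.81 + 0.019 = 0.09322 + 0.019 = 0.11222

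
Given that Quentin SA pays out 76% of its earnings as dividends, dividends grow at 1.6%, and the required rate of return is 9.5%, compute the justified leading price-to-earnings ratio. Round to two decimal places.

Justified leading P/E = b/(r−g) = 0.76/(0.095−0.016) = 9.6203

9.62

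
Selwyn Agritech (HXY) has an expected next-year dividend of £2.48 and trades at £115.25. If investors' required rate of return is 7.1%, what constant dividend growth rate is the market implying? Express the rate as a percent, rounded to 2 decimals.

From P₀ = D₁/(r − g), the implied growth is g = r − D₁/P₀.
g = 0.071 − 2.48/115.25 = 0.071 − 0.02152 = 0.04948

4.95%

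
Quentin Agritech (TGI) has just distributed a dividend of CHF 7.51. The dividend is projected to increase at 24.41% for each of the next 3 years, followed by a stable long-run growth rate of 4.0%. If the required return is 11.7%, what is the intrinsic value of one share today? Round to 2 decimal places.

CHF 168.21

Two-stage DDM. Project D₁…D_3 at 0.2441, terminal growth 0.04, discount at r = 0.117.
D_1 = 9.3432
D_2 = 11.6239
D_3 = 14.4612
Terminal value at t=3: TV = D_4/(r−g) = 15.0397/(0.117−0.04) = 195.3208
P₀ = 9.3432/(1+0.117)^1 + 11.6239/(1+0.117)^2 + 14.4612/(1+0.117)^3 + 195.3208/(1+0.117)^3 = 168.2059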